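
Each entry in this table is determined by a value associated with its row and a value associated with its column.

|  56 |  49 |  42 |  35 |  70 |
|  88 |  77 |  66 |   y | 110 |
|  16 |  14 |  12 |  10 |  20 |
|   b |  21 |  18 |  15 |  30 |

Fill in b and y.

Each row is a constant multiple of every other row — this is a multiplication table with the headers hidden.
Row 4 is 18/42 = 3/7 times row 1, so its entry in column 1 is 56 × 3/7 = 24.
Row 2 is 66/42 = 11/7 times row 1, so its entry in column 4 is 35 × 11/7 = 55.

b = 24, y = 55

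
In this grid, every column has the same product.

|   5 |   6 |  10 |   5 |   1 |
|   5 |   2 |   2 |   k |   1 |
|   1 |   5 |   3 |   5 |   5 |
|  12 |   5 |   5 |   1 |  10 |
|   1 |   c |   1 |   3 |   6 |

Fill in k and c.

k = 4, c = 1

Columns 3 and 5 each multiply to 300, so every column has product 300.
Column 4: 5×5×1×3 = 75, so the missing entry is 300 ÷ 75 = 4.
Column 2: 6×2×5×5 = 300, so the missing entry is 300 ÷ 300 = 1.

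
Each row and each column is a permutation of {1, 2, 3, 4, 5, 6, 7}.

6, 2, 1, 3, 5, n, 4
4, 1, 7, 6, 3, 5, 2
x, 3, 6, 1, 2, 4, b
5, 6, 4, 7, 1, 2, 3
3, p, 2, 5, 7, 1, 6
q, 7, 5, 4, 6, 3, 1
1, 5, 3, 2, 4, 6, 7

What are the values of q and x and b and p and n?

At (row 6, col 1): row 6 already has {1, 3, 4, 5, 6, 7}, so the value is 2.
For row 3, column 1: column 1 already has {1, 2, 3, 4, 5, 6}; that leaves 7.
At (row 3, col 7): row 3 already has {1, 2, 3, 4, 6, 7}, so the value is 5.
For row 1, column 6: row 1 already has {1, 2, 3, 4, 5, 6}; that leaves 7.
For row 5, column 2: row 5 already has {1, 2, 3, 5, 6, 7}; that leaves 4.

q = 2, x = 7, b = 5, p = 4, n = 7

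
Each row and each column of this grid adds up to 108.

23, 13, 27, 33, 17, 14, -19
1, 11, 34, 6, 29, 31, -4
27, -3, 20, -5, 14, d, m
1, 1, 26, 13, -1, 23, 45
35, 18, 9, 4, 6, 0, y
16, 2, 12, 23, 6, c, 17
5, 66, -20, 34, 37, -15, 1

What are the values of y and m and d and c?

Row 5 has 35 + 18 + 9 + 4 + 6 + 0 = 72; the blank must be 108 − 72 = 36.
Column 7 has -19 − 4 + 45 + 36 + 17 + 1 = 76; the blank must be 108 − 76 = 32.
Row 3 has 27 − 3 + 20 − 5 + 14 + 32 = 85; the blank must be 108 − 85 = 23.
Row 6 has 16 + 2 + 12 + 23 + 6 + 17 = 76; the blank must be 108 − 76 = 32.

y = 36, m = 32, d = 23, c = 32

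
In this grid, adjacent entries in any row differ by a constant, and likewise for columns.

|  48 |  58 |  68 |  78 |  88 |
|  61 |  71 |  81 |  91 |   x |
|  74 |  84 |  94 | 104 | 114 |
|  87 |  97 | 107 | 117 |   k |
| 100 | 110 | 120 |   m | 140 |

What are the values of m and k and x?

Along each row the entries change by 10 per step; down each column they change by 13.
Row 5: from 100 at column 1, stepping by 10 to column 4 gives 130.
Row 4: from 87 at column 1, stepping by 10 to column 5 gives 127.
Row 2: from 61 at column 1, stepping by 10 to column 5 gives 101.

m = 130, k = 127, x = 101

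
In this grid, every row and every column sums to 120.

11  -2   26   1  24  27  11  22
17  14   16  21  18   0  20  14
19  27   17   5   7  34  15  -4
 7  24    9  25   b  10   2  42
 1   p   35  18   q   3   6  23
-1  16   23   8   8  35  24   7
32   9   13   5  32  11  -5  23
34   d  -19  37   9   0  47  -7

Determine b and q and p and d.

b = 1, q = 21, p = 13, d = 19

Row 4: 7 + 24 + 9 + 25 + 10 + 2 + 42 = 119, so its missing entry is 120 − 119 = 1.
Column 5: 24 + 18 + 7 + 1 + 8 + 32 + 9 = 99, so its missing entry is 120 − 99 = 21.
Row 5: 1 + 35 + 18 + 21 + 3 + 6 + 23 = 107, so its missing entry is 120 − 107 = 13.
Row 8: 34 − 19 + 37 + 9 + 0 + 47 − 7 = 101, so its missing entry is 120 − 101 = 19.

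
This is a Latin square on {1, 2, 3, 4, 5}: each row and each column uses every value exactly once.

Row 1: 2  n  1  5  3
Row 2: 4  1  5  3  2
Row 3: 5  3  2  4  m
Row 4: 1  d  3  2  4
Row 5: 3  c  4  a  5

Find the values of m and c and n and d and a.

At (row 1, col 2): row 1 already has {1, 2, 3, 5}, so the value is 4.
Cell (3,5): row 3 already has {2, 3, 4, 5} → 1.
For row 5, column 4: column 4 already has {2, 3, 4, 5}; that leaves 1.
For row 4, column 2: row 4 already has {1, 2, 3, 4}; that leaves 5.
Cell (5,2): row 5 already has {1, 3, 4, 5} → 2.

m = 1, c = 2, n = 4, d = 5, a = 1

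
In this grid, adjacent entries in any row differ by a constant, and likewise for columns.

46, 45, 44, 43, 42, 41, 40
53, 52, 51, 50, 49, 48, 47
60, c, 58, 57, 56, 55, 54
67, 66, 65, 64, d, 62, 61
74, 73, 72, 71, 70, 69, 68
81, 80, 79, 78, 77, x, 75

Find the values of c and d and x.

Along each row the entries change by -1 per step; down each column they change by 7.
Row 3: from 60 at column 1, stepping by -1 to column 2 gives 59.
Row 4: from 67 at column 1, stepping by -1 to column 5 gives 63.
Row 6: from 81 at column 1, stepping by -1 to column 6 gives 76.

c = 59, d = 63, x = 76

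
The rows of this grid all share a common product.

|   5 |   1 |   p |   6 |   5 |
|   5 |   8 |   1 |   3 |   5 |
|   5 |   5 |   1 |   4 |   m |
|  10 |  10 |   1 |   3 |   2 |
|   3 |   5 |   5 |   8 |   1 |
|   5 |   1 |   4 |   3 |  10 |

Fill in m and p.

m = 6, p = 4

Rows 2 and 6 each multiply to 600, so every row has product 600.
Row 3: 5×5×1×4 = 100, so the missing entry is 600 ÷ 100 = 6.
Row 1: 5×1×6×5 = 150, so the missing entry is 600 ÷ 150 = 4.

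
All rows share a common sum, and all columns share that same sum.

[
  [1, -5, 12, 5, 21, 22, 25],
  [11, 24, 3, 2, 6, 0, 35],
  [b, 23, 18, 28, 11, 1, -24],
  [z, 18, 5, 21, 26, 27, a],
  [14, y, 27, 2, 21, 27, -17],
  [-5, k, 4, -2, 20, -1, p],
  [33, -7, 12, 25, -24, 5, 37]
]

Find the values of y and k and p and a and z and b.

y = 7, k = 21, p = 44, a = -19, z = 3, b = 24

Rows 1 and 2 both sum to 81, so that's the common total.
Row 3: 23 + 18 + 28 + 11 + 1 − 24 = 57, so its missing entry is 81 − 57 = 24.
Column 1: 1 + 11 + 24 + 14 − 5 + 33 = 78, so its missing entry is 81 − 78 = 3.
Row 4: 3 + 18 + 5 + 21 + 26 + 27 = 100, so its missing entry is 81 − 100 = -19.
Column 7: 25 + 35 − 24 − 19 − 17 + 37 = 37, so its missing entry is 81 − 37 = 44.
Row 6: -5 + 4 − 2 + 20 − 1 + 44 = 60, so its missing entry is 81 − 60 = 21.
Row 5: 14 + 27 + 2 + 21 + 27 − 17 = 74, so its missing entry is 81 − 74 = 7.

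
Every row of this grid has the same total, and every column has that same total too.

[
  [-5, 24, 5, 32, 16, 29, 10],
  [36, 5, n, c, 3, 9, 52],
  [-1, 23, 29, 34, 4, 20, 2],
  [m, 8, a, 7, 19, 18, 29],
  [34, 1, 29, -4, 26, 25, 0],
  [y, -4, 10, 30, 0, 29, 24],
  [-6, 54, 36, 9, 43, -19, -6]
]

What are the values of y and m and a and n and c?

y = 22, m = 31, a = -1, n = 3, c = 3

Rows 1 and 3 both sum to 111, so that's the common total.
Row 6: -4 + 10 + 30 + 0 + 29 + 24 = 89, so its missing entry is 111 − 89 = 22.
Column 1: -5 + 36 − 1 + 34 + 22 − 6 = 80, so its missing entry is 111 − 80 = 31.
Row 4: 31 + 8 + 7 + 19 + 18 + 29 = 112, so its missing entry is 111 − 112 = -1.
Column 3: 5 + 29 − 1 + 29 + 10 + 36 = 108, so its missing entry is 111 − 108 = 3.
Row 2: 36 + 5 + 3 + 3 + 9 + 52 = 108, so its missing entry is 111 − 108 = 3.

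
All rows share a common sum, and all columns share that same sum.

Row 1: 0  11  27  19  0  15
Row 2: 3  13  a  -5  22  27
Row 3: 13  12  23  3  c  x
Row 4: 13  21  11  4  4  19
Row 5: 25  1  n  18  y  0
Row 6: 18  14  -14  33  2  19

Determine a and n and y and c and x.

a = 12, n = 13, y = 15, c = 29, x = -8

Rows 1 and 4 both sum to 72, so that's the common total.
Row 2: 3 + 13 − 5 + 22 + 27 = 60, so its missing entry is 72 − 60 = 12.
Column 3: 27 + 12 + 23 + 11 − 14 = 59, so its missing entry is 72 − 59 = 13.
Row 5: 25 + 1 + 13 + 18 + 0 = 57, so its missing entry is 72 − 57 = 15.
Column 5: 0 + 22 + 4 + 15 + 2 = 43, so its missing entry is 72 − 43 = 29.
Row 3: 13 + 12 + 23 + 3 + 29 = 80, so its missing entry is 72 − 80 = -8.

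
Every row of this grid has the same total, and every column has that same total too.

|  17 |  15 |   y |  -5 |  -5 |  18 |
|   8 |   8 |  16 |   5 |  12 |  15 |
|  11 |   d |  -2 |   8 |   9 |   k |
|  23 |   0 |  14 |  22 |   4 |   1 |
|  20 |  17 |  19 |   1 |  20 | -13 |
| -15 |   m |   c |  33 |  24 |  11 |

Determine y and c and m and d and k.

Rows 2 and 4 both sum to 64, so that's the common total.
Row 1: 17 + 15 − 5 − 5 + 18 = 40, so its missing entry is 64 − 40 = 24.
Column 6: 18 + 15 + 1 − 13 + 11 = 32, so its missing entry is 64 − 32 = 32.
Row 3: 11 − 2 + 8 + 9 + 32 = 58, so its missing entry is 64 − 58 = 6.
Column 2: 15 + 8 + 6 + 0 + 17 = 46, so its missing entry is 64 − 46 = 18.
Row 6: -15 + 18 + 33 + 24 + 11 = 71, so its missing entry is 64 − 71 = -7.

y = 24, c = -7, m = 18, d = 6, k = 32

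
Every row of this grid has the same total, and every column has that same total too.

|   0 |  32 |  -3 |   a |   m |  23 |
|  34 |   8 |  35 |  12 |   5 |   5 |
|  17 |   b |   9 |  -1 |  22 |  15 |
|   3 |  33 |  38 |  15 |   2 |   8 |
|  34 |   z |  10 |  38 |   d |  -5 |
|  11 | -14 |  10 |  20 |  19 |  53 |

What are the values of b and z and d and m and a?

Rows 2 and 4 both sum to 99, so that's the common total.
The known cells in row 3 total 62, leaving 99 − 62 = 37 for the blank.
The known cells in column 4 total 84, leaving 99 − 84 = 15 for the blank.
The known cells in row 1 total 67, leaving 99 − 67 = 32 for the blank.
The known cells in column 5 total 80, leaving 99 − 80 = 19 for the blank.
The known cells in row 5 total 96, leaving 99 − 96 = 3 for the blank.

b = 37, z = 3, d = 19, m = 32, a = 15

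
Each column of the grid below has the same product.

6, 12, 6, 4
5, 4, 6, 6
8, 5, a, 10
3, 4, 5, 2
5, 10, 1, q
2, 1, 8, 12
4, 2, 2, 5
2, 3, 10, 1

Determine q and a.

Columns 1 and 2 each multiply to 57600, so every column has product 57600.
Column 4: 4×6×10×2×12×5×1 = 28800, so the missing entry is 57600 ÷ 28800 = 2.
Column 3: 6×6×5×1×8×2×10 = 28800, so the missing entry is 57600 ÷ 28800 = 2.

q = 2, a = 2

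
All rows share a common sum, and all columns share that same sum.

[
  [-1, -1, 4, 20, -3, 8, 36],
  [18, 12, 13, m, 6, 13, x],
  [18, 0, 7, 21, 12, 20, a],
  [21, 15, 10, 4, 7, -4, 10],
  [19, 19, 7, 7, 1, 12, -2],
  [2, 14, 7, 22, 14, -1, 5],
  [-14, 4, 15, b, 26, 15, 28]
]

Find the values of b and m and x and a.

Rows 1 and 4 both sum to 63, so that's the common total.
Row 7 has -14 + 4 + 15 + 26 + 15 + 28 = 74; the blank must be 63 − 74 = -11.
Column 4 has 20 + 21 + 4 + 7 + 22 − 11 = 63; the blank must be 63 − 63 = 0.
Row 2 has 18 + 12 + 13 + 0 + 6 + 13 = 62; the blank must be 63 − 62 = 1.
Row 3 has 18 + 0 + 7 + 21 + 12 + 20 = 78; the blank must be 63 − 78 = -15.

b = -11, m = 0, x = 1, a = -15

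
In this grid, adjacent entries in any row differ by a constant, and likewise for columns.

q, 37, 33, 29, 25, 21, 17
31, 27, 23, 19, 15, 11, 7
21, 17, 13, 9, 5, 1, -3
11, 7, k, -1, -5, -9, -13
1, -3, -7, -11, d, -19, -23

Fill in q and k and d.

q = 41, k = 3, d = -15

Along each row the entries change by -4 per step; down each column they change by -10.
Row 1: from 37 at column 2, stepping by -4 to column 1 gives 41.
Row 4: from 11 at column 1, stepping by -4 to column 3 gives 3.
Row 5: from 1 at column 1, stepping by -4 to column 5 gives -15.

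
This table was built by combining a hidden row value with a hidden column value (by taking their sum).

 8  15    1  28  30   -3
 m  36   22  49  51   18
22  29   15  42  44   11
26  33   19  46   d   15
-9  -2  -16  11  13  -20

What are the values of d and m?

The difference between any two rows is the same in every column — this is an addition table with the headers hidden.
Row 4 minus row 1 is 46 − 28 = 18, so its entry in column 5 is 30 + 18 = 48.
Row 2 minus row 1 is 49 − 28 = 21, so its entry in column 1 is 8 + 21 = 29.

d = 48, m = 29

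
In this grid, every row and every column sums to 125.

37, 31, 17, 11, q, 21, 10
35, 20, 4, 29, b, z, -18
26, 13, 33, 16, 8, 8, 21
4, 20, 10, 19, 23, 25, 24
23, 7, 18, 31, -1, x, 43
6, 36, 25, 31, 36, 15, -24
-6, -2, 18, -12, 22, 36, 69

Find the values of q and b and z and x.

Row 5 has 23 + 7 + 18 + 31 − 1 + 43 = 121; the blank must be 125 − 121 = 4.
Row 1 has 37 + 31 + 17 + 11 + 21 + 10 = 127; the blank must be 125 − 127 = -2.
Column 5 has -2 + 8 + 23 − 1 + 36 + 22 = 86; the blank must be 125 − 86 = 39.
Row 2 has 35 + 20 + 4 + 29 + 39 − 18 = 109; the blank must be 125 − 109 = 16.

q = -2, b = 39, z = 16, x = 4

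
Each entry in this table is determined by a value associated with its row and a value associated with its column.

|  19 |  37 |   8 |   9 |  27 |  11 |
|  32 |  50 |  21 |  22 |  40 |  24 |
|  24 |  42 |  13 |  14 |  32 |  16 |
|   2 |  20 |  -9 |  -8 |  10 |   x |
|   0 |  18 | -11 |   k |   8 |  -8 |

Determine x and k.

The difference between any two rows is the same in every column — this is an addition table with the headers hidden.
Row 4 minus row 1 is 20 − 37 = -17, so its entry in column 6 is 11 + (-17) = -6.
Row 5 minus row 1 is 18 − 37 = -19, so its entry in column 4 is 9 + (-19) = -10.

x = -6, k = -10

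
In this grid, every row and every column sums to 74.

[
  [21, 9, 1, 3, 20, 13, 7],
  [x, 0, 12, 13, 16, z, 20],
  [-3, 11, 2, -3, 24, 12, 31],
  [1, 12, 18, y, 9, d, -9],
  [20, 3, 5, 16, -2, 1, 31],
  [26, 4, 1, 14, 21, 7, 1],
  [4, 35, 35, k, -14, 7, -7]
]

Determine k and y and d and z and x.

Column 1 has 21 − 3 + 1 + 20 + 26 + 4 = 69; the blank must be 74 − 69 = 5.
Row 2 has 5 + 0 + 12 + 13 + 16 + 20 = 66; the blank must be 74 − 66 = 8.
Row 7 has 4 + 35 + 35 − 14 + 7 − 7 = 60; the blank must be 74 − 60 = 14.
Column 4 has 3 + 13 − 3 + 16 + 14 + 14 = 57; the blank must be 74 − 57 = 17.
Row 4 has 1 + 12 + 18 + 17 + 9 − 9 = 48; the blank must be 74 − 48 = 26.

k = 14, y = 17, d = 26, z = 8, x = 5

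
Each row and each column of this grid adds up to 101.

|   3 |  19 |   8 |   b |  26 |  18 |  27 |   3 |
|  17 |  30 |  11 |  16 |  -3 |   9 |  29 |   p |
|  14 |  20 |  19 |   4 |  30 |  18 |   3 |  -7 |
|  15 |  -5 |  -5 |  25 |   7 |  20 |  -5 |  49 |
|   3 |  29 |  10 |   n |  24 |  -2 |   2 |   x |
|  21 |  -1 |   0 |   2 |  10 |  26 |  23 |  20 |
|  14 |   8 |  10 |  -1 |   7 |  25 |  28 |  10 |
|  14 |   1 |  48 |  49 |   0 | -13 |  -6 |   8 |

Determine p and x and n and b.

p = -8, x = 26, n = 9, b = -3

The known cells in row 2 total 109, leaving 101 − 109 = -8 for the blank.
The known cells in row 1 total 104, leaving 101 − 104 = -3 for the blank.
The known cells in column 8 total 75, leaving 101 − 75 = 26 for the blank.
The known cells in row 5 total 92, leaving 101 − 92 = 9 for the blank.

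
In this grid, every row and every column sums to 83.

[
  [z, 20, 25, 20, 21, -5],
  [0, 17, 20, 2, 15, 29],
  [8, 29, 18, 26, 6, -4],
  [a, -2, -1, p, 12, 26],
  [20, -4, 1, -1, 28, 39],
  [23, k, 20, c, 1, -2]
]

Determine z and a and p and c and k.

z = 2, a = 30, p = 18, c = 18, k = 23

The known cells in row 1 total 81, leaving 83 − 81 = 2 for the blank.
The known cells in column 2 total 60, leaving 83 − 60 = 23 for the blank.
The known cells in column 1 total 53, leaving 83 − 53 = 30 for the blank.
The known cells in row 4 total 65, leaving 83 − 65 = 18 for the blank.
The known cells in row 6 total 65, leaving 83 − 65 = 18 for the blank.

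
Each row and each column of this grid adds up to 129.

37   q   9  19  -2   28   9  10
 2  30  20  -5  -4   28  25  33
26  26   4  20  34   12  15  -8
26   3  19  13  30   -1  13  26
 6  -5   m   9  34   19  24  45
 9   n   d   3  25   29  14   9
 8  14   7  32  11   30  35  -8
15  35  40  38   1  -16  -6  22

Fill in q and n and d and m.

q = 19, n = 7, d = 33, m = -3

The known cells in row 1 total 110, leaving 129 − 110 = 19 for the blank.
The known cells in column 2 total 122, leaving 129 − 122 = 7 for the blank.
The known cells in row 5 total 132, leaving 129 − 132 = -3 for the blank.
The known cells in row 6 total 96, leaving 129 − 96 = 33 for the blank.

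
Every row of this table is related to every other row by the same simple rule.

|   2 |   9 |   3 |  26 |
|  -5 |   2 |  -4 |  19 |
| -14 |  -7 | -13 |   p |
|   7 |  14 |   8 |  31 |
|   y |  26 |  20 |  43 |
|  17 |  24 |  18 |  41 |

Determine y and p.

The difference between any two rows is the same in every column — this is an addition table with the headers hidden.
Row 5 minus row 1 is 20 − 3 = 17, so its entry in column 1 is 2 + 17 = 19.
Row 3 minus row 1 is -13 − 3 = -16, so its entry in column 4 is 26 + (-16) = 10.

y = 19, p = 10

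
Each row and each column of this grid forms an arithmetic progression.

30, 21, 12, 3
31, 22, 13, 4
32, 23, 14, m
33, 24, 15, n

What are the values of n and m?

n = 6, m = 5

Along each row the entries change by -9 per step; down each column they change by 1.
Row 4: from 33 at column 1, stepping by -9 to column 4 gives 6.
Row 3: from 32 at column 1, stepping by -9 to column 4 gives 5.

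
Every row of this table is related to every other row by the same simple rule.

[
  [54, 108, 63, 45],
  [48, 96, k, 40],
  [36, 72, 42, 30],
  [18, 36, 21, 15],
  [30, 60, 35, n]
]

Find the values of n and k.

Each row is a constant multiple of every other row — this is a multiplication table with the headers hidden.
Row 5 is 60/108 = 5/9 times row 1, so its entry in column 4 is 45 × 5/9 = 25.
Row 2 is 96/108 = 8/9 times row 1, so its entry in column 3 is 63 × 8/9 = 56.

n = 25, k = 56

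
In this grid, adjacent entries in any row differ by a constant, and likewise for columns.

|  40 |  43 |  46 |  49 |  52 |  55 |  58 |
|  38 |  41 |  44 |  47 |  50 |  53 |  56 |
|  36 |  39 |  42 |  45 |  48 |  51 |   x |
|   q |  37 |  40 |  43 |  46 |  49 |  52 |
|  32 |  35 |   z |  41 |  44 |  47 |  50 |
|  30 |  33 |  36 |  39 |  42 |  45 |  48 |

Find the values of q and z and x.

q = 34, z = 38, x = 54

Along each row the entries change by 3 per step; down each column they change by -2.
Row 4: from 37 at column 2, stepping by 3 to column 1 gives 34.
Row 5: from 32 at column 1, stepping by 3 to column 3 gives 38.
Row 3: from 36 at column 1, stepping by 3 to column 7 gives 54.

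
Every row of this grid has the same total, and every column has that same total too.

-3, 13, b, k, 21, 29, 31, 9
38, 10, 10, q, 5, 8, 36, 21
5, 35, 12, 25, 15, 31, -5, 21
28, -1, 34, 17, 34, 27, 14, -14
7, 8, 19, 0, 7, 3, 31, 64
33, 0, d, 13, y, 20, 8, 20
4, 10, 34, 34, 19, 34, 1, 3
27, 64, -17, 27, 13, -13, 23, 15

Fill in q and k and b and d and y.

Rows 3 and 4 both sum to 139, so that's the common total.
Column 5 has 21 + 5 + 15 + 34 + 7 + 19 + 13 = 114; the blank must be 139 − 114 = 25.
Row 2 has 38 + 10 + 10 + 5 + 8 + 36 + 21 = 128; the blank must be 139 − 128 = 11.
Column 4 has 11 + 25 + 17 + 0 + 13 + 34 + 27 = 127; the blank must be 139 − 127 = 12.
Row 1 has -3 + 13 + 12 + 21 + 29 + 31 + 9 = 112; the blank must be 139 − 112 = 27.
Row 6 has 33 + 0 + 13 + 25 + 20 + 8 + 20 = 119; the blank must be 139 − 119 = 20.

q = 11, k = 12, b = 27, d = 20, y = 25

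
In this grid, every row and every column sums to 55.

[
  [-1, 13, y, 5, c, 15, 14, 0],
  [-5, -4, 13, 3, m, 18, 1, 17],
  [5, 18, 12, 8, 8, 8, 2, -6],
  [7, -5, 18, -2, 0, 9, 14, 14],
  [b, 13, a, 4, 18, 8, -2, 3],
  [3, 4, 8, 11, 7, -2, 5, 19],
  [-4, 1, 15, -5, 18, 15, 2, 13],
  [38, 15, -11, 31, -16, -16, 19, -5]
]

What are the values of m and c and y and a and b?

m = 12, c = 8, y = 1, a = -1, b = 12

Column 1: -1 − 5 + 5 + 7 + 3 − 4 + 38 = 43, so its missing entry is 55 − 43 = 12.
Row 5: 12 + 13 + 4 + 18 + 8 − 2 + 3 = 56, so its missing entry is 55 − 56 = -1.
Row 2: -5 − 4 + 13 + 3 + 18 + 1 + 17 = 43, so its missing entry is 55 − 43 = 12.
Column 5: 12 + 8 + 0 + 18 + 7 + 18 − 16 = 47, so its missing entry is 55 − 47 = 8.
Row 1: -1 + 13 + 5 + 8 + 15 + 14 + 0 = 54, so its missing entry is 55 − 54 = 1.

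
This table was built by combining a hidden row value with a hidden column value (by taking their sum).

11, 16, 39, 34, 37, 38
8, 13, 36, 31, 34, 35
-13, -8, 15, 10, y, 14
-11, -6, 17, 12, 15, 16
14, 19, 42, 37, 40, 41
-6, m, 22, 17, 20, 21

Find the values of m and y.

m = -1, y = 13

The difference between any two rows is the same in every column — this is an addition table with the headers hidden.
Row 6 minus row 1 is -6 − 11 = -17, so its entry in column 2 is 16 + (-17) = -1.
Row 3 minus row 1 is -13 − 11 = -24, so its entry in column 5 is 37 + (-24) = 13.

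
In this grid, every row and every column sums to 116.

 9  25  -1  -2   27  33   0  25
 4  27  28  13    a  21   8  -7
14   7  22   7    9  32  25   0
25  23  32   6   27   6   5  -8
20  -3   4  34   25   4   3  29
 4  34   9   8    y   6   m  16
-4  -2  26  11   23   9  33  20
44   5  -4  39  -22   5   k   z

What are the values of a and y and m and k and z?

a = 22, y = 5, m = 34, k = 8, z = 41

Column 8 has 25 − 7 + 0 − 8 + 29 + 16 + 20 = 75; the blank must be 116 − 75 = 41.
Row 2 has 4 + 27 + 28 + 13 + 21 + 8 − 7 = 94; the blank must be 116 − 94 = 22.
Column 5 has 27 + 22 + 9 + 27 + 25 + 23 − 22 = 111; the blank must be 116 − 111 = 5.
Row 8 has 44 + 5 − 4 + 39 − 22 + 5 + 41 = 108; the blank must be 116 − 108 = 8.
Row 6 has 4 + 34 + 9 + 8 + 5 + 6 + 16 = 82; the blank must be 116 − 82 = 34.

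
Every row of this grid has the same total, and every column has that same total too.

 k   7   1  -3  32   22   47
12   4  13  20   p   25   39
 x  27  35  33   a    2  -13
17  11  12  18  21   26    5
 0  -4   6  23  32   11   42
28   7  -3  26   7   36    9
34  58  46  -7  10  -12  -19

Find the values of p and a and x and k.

Rows 4 and 5 both sum to 110, so that's the common total.
Row 2 has 12 + 4 + 13 + 20 + 25 + 39 = 113; the blank must be 110 − 113 = -3.
Column 5 has 32 − 3 + 21 + 32 + 7 + 10 = 99; the blank must be 110 − 99 = 11.
Row 3 has 27 + 35 + 33 + 11 + 2 − 13 = 95; the blank must be 110 − 95 = 15.
Row 1 has 7 + 1 − 3 + 32 + 22 + 47 = 106; the blank must be 110 − 106 = 4.

p = -3, a = 11, x = 15, k = 4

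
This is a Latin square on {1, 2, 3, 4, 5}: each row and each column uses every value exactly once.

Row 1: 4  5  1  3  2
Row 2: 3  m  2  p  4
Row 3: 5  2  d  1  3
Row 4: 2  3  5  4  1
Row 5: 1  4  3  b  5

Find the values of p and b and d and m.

At (row 5, col 4): row 5 already has {1, 3, 4, 5}, so the value is 2.
At (row 2, col 2): column 2 already has {2, 3, 4, 5}, so the value is 1.
Cell (2,4): row 2 already has {1, 2, 3, 4} → 5.
Cell (3,3): row 3 already has {1, 2, 3, 5} → 4.

p = 5, b = 2, d = 4, m = 1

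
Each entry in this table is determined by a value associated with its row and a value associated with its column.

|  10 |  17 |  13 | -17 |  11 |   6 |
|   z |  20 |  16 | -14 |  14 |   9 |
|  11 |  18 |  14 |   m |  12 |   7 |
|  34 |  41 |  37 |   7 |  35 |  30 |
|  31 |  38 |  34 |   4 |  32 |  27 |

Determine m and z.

The difference between any two rows is the same in every column — this is an addition table with the headers hidden.
Row 3 minus row 1 is 14 − 13 = 1, so its entry in column 4 is -17 + 1 = -16.
Row 2 minus row 1 is 16 − 13 = 3, so its entry in column 1 is 10 + 3 = 13.

m = -16, z = 13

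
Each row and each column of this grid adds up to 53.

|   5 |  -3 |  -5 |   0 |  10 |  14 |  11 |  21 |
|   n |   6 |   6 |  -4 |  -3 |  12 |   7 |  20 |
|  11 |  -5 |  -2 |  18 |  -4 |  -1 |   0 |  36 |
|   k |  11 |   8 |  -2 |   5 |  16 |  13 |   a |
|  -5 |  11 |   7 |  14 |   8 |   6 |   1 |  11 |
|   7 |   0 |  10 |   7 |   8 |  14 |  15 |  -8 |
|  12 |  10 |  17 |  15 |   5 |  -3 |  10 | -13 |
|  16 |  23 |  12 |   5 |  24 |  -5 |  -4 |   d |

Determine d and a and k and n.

d = -18, a = 4, k = -2, n = 9

The known cells in row 2 total 44, leaving 53 − 44 = 9 for the blank.
The known cells in row 8 total 71, leaving 53 − 71 = -18 for the blank.
The known cells in column 8 total 49, leaving 53 − 49 = 4 for the blank.
The known cells in row 4 total 55, leaving 53 − 55 = -2 for the blank.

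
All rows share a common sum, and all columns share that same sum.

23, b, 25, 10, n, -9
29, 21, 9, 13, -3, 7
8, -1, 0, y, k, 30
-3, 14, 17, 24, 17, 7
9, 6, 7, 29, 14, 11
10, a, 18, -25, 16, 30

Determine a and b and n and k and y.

Rows 2 and 4 both sum to 76, so that's the common total.
The known cells in row 6 total 49, leaving 76 − 49 = 27 for the blank.
The known cells in column 2 total 67, leaving 76 − 67 = 9 for the blank.
The known cells in row 1 total 58, leaving 76 − 58 = 18 for the blank.
The known cells in column 5 total 62, leaving 76 − 62 = 14 for the blank.
The known cells in row 3 total 51, leaving 76 − 51 = 25 for the blank.

a = 27, b = 9, n = 18, k = 14, y = 25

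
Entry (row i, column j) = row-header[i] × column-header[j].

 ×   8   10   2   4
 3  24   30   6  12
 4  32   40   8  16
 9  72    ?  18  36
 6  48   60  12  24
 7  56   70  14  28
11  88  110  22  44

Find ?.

9 × 10 = 90.

90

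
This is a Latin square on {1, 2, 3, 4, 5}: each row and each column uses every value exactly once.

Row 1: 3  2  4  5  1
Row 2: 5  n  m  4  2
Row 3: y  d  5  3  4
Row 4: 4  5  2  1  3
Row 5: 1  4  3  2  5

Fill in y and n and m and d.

For row 2, column 3: column 3 already has {2, 3, 4, 5}; that leaves 1.
Cell (2,2): row 2 already has {1, 2, 4, 5} → 3.
Cell (3,1): column 1 already has {1, 3, 4, 5} → 2.
At (row 3, col 2): row 3 already has {2, 3, 4, 5}, so the value is 1.

y = 2, n = 3, m = 1, d = 1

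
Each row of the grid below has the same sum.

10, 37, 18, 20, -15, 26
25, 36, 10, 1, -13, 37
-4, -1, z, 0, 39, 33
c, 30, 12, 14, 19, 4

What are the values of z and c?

The complete rows each total 96.
Row 3 is missing 96 − 67 = 29 (since -4 − 1 + 0 + 39 + 33 = 67).
Row 4 is missing 96 − 79 = 17 (since 30 + 12 + 14 + 19 + 4 = 79).

z = 29, c = 17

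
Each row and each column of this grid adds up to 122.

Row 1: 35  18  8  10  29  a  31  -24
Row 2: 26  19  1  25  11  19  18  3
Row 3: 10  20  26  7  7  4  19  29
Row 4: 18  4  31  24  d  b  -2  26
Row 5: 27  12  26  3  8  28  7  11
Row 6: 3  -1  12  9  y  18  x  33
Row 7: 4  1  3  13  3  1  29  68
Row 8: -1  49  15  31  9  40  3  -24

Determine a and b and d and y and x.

Column 7 has 31 + 18 + 19 − 2 + 7 + 29 + 3 = 105; the blank must be 122 − 105 = 17.
Row 6 has 3 − 1 + 12 + 9 + 18 + 17 + 33 = 91; the blank must be 122 − 91 = 31.
Column 5 has 29 + 11 + 7 + 8 + 31 + 3 + 9 = 98; the blank must be 122 − 98 = 24.
Row 1 has 35 + 18 + 8 + 10 + 29 + 31 − 24 = 107; the blank must be 122 − 107 = 15.
Row 4 has 18 + 4 + 31 + 24 + 24 − 2 + 26 = 125; the blank must be 122 − 125 = -3.

a = 15, b = -3, d = 24, y = 31, x = 17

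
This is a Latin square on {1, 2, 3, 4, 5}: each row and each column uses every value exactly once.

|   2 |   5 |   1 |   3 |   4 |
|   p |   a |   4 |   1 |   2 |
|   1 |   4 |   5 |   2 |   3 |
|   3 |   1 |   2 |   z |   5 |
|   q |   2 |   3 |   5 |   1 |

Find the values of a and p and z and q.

a = 3, p = 5, z = 4, q = 4

At (row 2, col 2): column 2 already has {1, 2, 4, 5}, so the value is 3.
At (row 2, col 1): row 2 already has {1, 2, 3, 4}, so the value is 5.
At (row 5, col 1): row 5 already has {1, 2, 3, 5}, so the value is 4.
At (row 4, col 4): row 4 already has {1, 2, 3, 5}, so the value is 4.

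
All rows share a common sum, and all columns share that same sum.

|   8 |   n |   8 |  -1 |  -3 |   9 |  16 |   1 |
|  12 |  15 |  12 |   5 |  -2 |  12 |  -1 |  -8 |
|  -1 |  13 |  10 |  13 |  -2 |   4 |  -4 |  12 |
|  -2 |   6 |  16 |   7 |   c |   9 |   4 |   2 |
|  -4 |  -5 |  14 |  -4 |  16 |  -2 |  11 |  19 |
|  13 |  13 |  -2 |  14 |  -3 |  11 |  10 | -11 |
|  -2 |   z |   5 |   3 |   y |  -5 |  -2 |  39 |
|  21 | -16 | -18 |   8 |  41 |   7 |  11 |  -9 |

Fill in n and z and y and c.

Rows 2 and 3 both sum to 45, so that's the common total.
Row 1 has 8 + 8 − 1 − 3 + 9 + 16 + 1 = 38; the blank must be 45 − 38 = 7.
Column 2 has 7 + 15 + 13 + 6 − 5 + 13 − 16 = 33; the blank must be 45 − 33 = 12.
Row 7 has -2 + 12 + 5 + 3 − 5 − 2 + 39 = 50; the blank must be 45 − 50 = -5.
Row 4 has -2 + 6 + 16 + 7 + 9 + 4 + 2 = 42; the blank must be 45 − 42 = 3.

n = 7, z = 12, y = -5, c = 3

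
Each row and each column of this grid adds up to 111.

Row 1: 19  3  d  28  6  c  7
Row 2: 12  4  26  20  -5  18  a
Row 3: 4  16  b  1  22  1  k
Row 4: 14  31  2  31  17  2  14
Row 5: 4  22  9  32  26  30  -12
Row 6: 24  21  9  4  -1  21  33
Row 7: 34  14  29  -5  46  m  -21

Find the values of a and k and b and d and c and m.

a = 36, k = 54, b = 13, d = 23, c = 25, m = 14

Row 7: 34 + 14 + 29 − 5 + 46 − 21 = 97, so its missing entry is 111 − 97 = 14.
Column 6: 18 + 1 + 2 + 30 + 21 + 14 = 86, so its missing entry is 111 − 86 = 25.
Row 1: 19 + 3 + 28 + 6 + 25 + 7 = 88, so its missing entry is 111 − 88 = 23.
Column 3: 23 + 26 + 2 + 9 + 9 + 29 = 98, so its missing entry is 111 − 98 = 13.
Row 3: 4 + 16 + 13 + 1 + 22 + 1 = 57, so its missing entry is 111 − 57 = 54.
Row 2: 12 + 4 + 26 + 20 − 5 + 18 = 75, so its missing entry is 111 − 75 = 36.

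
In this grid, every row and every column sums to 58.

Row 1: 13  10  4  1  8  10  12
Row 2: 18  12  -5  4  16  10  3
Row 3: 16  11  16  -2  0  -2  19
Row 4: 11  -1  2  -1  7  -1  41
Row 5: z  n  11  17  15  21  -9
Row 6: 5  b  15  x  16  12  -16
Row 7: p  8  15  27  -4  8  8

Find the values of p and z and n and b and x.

Row 7: 8 + 15 + 27 − 4 + 8 + 8 = 62, so its missing entry is 58 − 62 = -4.
Column 1: 13 + 18 + 16 + 11 + 5 − 4 = 59, so its missing entry is 58 − 59 = -1.
Column 4: 1 + 4 − 2 − 1 + 17 + 27 = 46, so its missing entry is 58 − 46 = 12.
Row 6: 5 + 15 + 12 + 16 + 12 − 16 = 44, so its missing entry is 58 − 44 = 14.
Row 5: -1 + 11 + 17 + 15 + 21 − 9 = 54, so its missing entry is 58 − 54 = 4.

p = -4, z = -1, n = 4, b = 14, x = 12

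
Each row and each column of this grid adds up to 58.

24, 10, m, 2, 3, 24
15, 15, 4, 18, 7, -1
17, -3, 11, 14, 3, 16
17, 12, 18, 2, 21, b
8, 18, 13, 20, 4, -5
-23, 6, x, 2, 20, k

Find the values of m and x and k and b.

m = -5, x = 17, k = 36, b = -12

Row 1 has 24 + 10 + 2 + 3 + 24 = 63; the blank must be 58 − 63 = -5.
Row 4 has 17 + 12 + 18 + 2 + 21 = 70; the blank must be 58 − 70 = -12.
Column 6 has 24 − 1 + 16 − 12 − 5 = 22; the blank must be 58 − 22 = 36.
Row 6 has -23 + 6 + 2 + 20 + 36 = 41; the blank must be 58 − 41 = 17.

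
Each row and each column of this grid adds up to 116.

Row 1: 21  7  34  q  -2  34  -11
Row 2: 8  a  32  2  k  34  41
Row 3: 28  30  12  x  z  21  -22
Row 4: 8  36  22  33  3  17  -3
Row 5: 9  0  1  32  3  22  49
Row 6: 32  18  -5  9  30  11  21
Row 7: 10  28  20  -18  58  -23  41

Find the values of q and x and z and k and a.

q = 33, x = 25, z = 22, k = 2, a = -3

Column 2 has 7 + 30 + 36 + 0 + 18 + 28 = 119; the blank must be 116 − 119 = -3.
Row 1 has 21 + 7 + 34 − 2 + 34 − 11 = 83; the blank must be 116 − 83 = 33.
Row 2 has 8 − 3 + 32 + 2 + 34 + 41 = 114; the blank must be 116 − 114 = 2.
Column 5 has -2 + 2 + 3 + 3 + 30 + 58 = 94; the blank must be 116 − 94 = 22.
Row 3 has 28 + 30 + 12 + 22 + 21 − 22 = 91; the blank must be 116 − 91 = 25.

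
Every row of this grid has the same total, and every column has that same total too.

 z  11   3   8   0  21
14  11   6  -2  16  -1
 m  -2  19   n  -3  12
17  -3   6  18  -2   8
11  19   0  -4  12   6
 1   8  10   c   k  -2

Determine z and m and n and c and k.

z = 1, m = 0, n = 18, c = 6, k = 21

Rows 2 and 4 both sum to 44, so that's the common total.
Row 1: 11 + 3 + 8 + 0 + 21 = 43, so its missing entry is 44 − 43 = 1.
Column 5: 0 + 16 − 3 − 2 + 12 = 23, so its missing entry is 44 − 23 = 21.
Column 1: 1 + 14 + 17 + 11 + 1 = 44, so its missing entry is 44 − 44 = 0.
Row 3: 0 − 2 + 19 − 3 + 12 = 26, so its missing entry is 44 − 26 = 18.
Row 6: 1 + 8 + 10 + 21 − 2 = 38, so its missing entry is 44 − 38 = 6.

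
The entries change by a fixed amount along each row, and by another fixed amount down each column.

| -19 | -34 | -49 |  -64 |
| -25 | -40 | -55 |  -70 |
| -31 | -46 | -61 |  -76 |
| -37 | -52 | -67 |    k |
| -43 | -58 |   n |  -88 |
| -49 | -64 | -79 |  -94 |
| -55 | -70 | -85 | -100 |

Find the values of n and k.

Along each row the entries change by -15 per step; down each column they change by -6.
Row 5: from -43 at column 1, stepping by -15 to column 3 gives -73.
Row 4: from -37 at column 1, stepping by -15 to column 4 gives -82.

n = -73, k = -82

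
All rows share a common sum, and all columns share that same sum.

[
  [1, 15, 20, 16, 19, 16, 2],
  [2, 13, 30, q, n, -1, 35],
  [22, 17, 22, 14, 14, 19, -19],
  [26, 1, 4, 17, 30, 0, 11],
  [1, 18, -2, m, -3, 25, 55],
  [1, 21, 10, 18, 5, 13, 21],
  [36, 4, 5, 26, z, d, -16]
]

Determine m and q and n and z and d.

m = -5, q = 3, n = 7, z = 17, d = 17

Rows 1 and 3 both sum to 89, so that's the common total.
The known cells in column 6 total 72, leaving 89 − 72 = 17 for the blank.
The known cells in row 5 total 94, leaving 89 − 94 = -5 for the blank.
The known cells in row 7 total 72, leaving 89 − 72 = 17 for the blank.
The known cells in column 5 total 82, leaving 89 − 82 = 7 for the blank.
The known cells in row 2 total 86, leaving 89 − 86 = 3 for the blank.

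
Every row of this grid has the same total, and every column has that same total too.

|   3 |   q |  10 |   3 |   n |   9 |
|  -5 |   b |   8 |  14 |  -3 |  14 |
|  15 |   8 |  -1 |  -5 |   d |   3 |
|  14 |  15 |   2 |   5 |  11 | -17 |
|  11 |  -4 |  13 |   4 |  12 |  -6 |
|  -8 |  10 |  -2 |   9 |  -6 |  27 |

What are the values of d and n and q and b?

Rows 4 and 5 both sum to 30, so that's the common total.
Row 3: 15 + 8 − 1 − 5 + 3 = 20, so its missing entry is 30 − 20 = 10.
Column 5: -3 + 10 + 11 + 12 − 6 = 24, so its missing entry is 30 − 24 = 6.
Row 1: 3 + 10 + 3 + 6 + 9 = 31, so its missing entry is 30 − 31 = -1.
Row 2: -5 + 8 + 14 − 3 + 14 = 28, so its missing entry is 30 − 28 = 2.

d = 10, n = 6, q = -1, b = 2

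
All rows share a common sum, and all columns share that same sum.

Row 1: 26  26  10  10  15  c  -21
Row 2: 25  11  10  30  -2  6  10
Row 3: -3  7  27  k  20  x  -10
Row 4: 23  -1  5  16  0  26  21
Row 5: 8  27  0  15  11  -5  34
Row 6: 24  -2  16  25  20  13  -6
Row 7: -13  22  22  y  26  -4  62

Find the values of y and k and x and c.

y = -25, k = 19, x = 30, c = 24

Rows 2 and 4 both sum to 90, so that's the common total.
Row 7: -13 + 22 + 22 + 26 − 4 + 62 = 115, so its missing entry is 90 − 115 = -25.
Column 4: 10 + 30 + 16 + 15 + 25 − 25 = 71, so its missing entry is 90 − 71 = 19.
Row 3: -3 + 7 + 27 + 19 + 20 − 10 = 60, so its missing entry is 90 − 60 = 30.
Row 1: 26 + 26 + 10 + 10 + 15 − 21 = 66, so its missing entry is 90 − 66 = 24.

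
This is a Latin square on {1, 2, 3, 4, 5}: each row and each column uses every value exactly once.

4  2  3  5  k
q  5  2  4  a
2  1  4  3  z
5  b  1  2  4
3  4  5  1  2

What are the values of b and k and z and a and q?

b = 3, k = 1, z = 5, a = 3, q = 1

At (row 3, col 5): row 3 already has {1, 2, 3, 4}, so the value is 5.
For row 1, column 5: row 1 already has {2, 3, 4, 5}; that leaves 1.
At (row 4, col 2): row 4 already has {1, 2, 4, 5}, so the value is 3.
For row 2, column 5: column 5 already has {1, 2, 4, 5}; that leaves 3.
For row 2, column 1: row 2 already has {2, 3, 4, 5}; that leaves 1.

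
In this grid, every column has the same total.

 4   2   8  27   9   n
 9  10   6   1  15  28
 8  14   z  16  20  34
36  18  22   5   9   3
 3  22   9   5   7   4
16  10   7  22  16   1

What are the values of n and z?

Columns 4 and 5 both add up to 76, so every column sums to 76.
Column 6: 28 + 34 + 3 + 4 + 1 = 70, so the missing entry is 76 − 70 = 6.
Column 3: 8 + 6 + 22 + 9 + 7 = 52, so the missing entry is 76 − 52 = 24.

n = 6, z = 24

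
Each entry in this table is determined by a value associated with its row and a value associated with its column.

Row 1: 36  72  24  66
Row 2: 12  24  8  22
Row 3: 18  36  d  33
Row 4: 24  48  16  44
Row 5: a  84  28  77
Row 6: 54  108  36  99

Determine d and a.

Each row is a constant multiple of every other row — this is a multiplication table with the headers hidden.
Row 3 is 33/66 = 1/2 times row 1, so its entry in column 3 is 24 × 1/2 = 12.
Row 5 is 77/66 = 7/6 times row 1, so its entry in column 1 is 36 × 7/6 = 42.

d = 12, a = 42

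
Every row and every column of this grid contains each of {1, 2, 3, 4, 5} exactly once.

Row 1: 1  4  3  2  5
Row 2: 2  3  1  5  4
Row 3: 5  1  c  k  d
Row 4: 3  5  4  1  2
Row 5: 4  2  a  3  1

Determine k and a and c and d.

For row 3, column 4: column 4 already has {1, 2, 3, 5}; that leaves 4.
For row 3, column 5: column 5 already has {1, 2, 4, 5}; that leaves 3.
At (row 5, col 3): row 5 already has {1, 2, 3, 4}, so the value is 5.
At (row 3, col 3): row 3 already has {1, 3, 4, 5}, so the value is 2.

k = 4, a = 5, c = 2, d = 3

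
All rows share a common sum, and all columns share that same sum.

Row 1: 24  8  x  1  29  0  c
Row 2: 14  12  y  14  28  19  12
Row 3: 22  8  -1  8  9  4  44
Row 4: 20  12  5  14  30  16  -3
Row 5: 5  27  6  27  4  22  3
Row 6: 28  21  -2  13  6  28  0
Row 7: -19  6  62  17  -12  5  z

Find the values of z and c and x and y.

Rows 3 and 4 both sum to 94, so that's the common total.
The known cells in row 7 total 59, leaving 94 − 59 = 35 for the blank.
The known cells in row 2 total 99, leaving 94 − 99 = -5 for the blank.
The known cells in column 3 total 65, leaving 94 − 65 = 29 for the blank.
The known cells in row 1 total 91, leaving 94 − 91 = 3 for the blank.

z = 35, c = 3, x = 29, y = -5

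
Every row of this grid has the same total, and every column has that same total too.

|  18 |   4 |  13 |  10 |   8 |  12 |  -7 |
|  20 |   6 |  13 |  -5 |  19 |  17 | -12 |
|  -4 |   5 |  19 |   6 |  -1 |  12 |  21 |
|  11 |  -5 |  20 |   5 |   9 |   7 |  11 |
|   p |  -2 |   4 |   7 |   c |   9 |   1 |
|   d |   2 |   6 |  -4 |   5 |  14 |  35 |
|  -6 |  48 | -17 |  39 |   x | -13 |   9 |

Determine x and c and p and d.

Rows 1 and 2 both sum to 58, so that's the common total.
Row 6: 2 + 6 − 4 + 5 + 14 + 35 = 58, so its missing entry is 58 − 58 = 0.
Column 1: 18 + 20 − 4 + 11 + 0 − 6 = 39, so its missing entry is 58 − 39 = 19.
Row 5: 19 − 2 + 4 + 7 + 9 + 1 = 38, so its missing entry is 58 − 38 = 20.
Row 7: -6 + 48 − 17 + 39 − 13 + 9 = 60, so its missing entry is 58 − 60 = -2.

x = -2, c = 20, p = 19, d = 0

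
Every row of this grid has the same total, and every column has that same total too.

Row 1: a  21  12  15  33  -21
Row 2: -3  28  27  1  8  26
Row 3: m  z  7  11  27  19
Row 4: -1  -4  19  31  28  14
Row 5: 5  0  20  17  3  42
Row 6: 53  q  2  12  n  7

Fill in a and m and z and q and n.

Rows 2 and 4 both sum to 87, so that's the common total.
The known cells in row 1 total 60, leaving 87 − 60 = 27 for the blank.
The known cells in column 5 total 99, leaving 87 − 99 = -12 for the blank.
The known cells in column 1 total 81, leaving 87 − 81 = 6 for the blank.
The known cells in row 3 total 70, leaving 87 − 70 = 17 for the blank.
The known cells in row 6 total 62, leaving 87 − 62 = 25 for the blank.

a = 27, m = 6, z = 17, q = 25, n = -12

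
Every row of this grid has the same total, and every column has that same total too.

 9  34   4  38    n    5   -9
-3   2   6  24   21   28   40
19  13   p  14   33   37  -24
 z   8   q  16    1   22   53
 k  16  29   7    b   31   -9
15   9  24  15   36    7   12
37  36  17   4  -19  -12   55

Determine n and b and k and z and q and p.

n = 37, b = 9, k = 35, z = 6, q = 12, p = 26

Rows 2 and 6 both sum to 118, so that's the common total.
The known cells in row 1 total 81, leaving 118 − 81 = 37 for the blank.
The known cells in column 5 total 109, leaving 118 − 109 = 9 for the blank.
The known cells in row 5 total 83, leaving 118 − 83 = 35 for the blank.
The known cells in column 1 total 112, leaving 118 − 112 = 6 for the blank.
The known cells in row 3 total 92, leaving 118 − 92 = 26 for the blank.
The known cells in row 4 total 106, leaving 118 − 106 = 12 for the blank.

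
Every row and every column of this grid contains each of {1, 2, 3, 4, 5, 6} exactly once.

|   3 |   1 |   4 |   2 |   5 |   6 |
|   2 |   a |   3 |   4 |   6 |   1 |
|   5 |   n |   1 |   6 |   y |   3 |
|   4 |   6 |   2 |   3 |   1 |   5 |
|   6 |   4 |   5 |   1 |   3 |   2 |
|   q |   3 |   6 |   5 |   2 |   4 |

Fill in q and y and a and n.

Cell (2,2): row 2 already has {1, 2, 3, 4, 6} → 5.
For row 6, column 1: row 6 already has {2, 3, 4, 5, 6}; that leaves 1.
Cell (3,2): column 2 already has {1, 3, 4, 5, 6} → 2.
At (row 3, col 5): row 3 already has {1, 2, 3, 5, 6}, so the value is 4.

q = 1, y = 4, a = 5, n = 2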